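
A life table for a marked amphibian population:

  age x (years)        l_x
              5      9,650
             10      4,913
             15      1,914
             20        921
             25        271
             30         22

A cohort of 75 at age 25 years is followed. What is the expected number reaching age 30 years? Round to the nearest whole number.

The relevant probability is 22/271 = 0.081181.
Expected number = 75 × 0.081181 = 6.

6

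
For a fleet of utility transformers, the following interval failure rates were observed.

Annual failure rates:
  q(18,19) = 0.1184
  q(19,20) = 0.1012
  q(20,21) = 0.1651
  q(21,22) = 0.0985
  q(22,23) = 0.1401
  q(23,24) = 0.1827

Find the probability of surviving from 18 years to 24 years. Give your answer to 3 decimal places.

0.419

The overall survival probability is (1 − 0.1184) × (1 − 0.1012) × (1 − 0.1651) × (1 − 0.0985) × (1 − 0.1401) × (1 − 0.1827).
= 0.8816 × 0.8988 × 0.8349 × 0.9015 × 0.8599 × 0.8173 = 0.419145.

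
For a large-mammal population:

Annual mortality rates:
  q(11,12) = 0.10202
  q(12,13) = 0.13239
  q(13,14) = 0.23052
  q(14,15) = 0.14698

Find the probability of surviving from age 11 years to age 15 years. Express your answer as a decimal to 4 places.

0.5114

P(survive 11→15) = (1 − 0.10202) × (1 − 0.13239) × (1 − 0.23052) × (1 − 0.14698).
= 0.89798 × 0.86761 × 0.76948 × 0.85302 = 0.511385.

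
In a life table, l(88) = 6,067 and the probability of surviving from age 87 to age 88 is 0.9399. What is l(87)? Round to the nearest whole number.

l(87) = l(88) / p = 6,067 / 0.9399 = 6455.

6455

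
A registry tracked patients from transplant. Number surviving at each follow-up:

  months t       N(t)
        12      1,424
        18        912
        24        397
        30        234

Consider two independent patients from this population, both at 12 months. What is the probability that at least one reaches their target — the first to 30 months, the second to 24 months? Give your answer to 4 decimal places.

p₁ = N(30)/N(12) = 234/1,424 = 0.164326; p₂ = N(24)/N(12) = 397/1,424 = 0.278792.
P(at least one) = 1 − (1−p₁)(1−p₂) = 1 − 0.835674 × 0.721208 = 0.397305.

0.3973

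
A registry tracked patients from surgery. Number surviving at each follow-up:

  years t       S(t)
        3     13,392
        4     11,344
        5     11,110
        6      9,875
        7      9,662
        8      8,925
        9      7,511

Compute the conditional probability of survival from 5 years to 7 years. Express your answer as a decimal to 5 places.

The conditional survival probability is S(7)/S(5) = 9,662/11,110 = 0.869667.

0.86967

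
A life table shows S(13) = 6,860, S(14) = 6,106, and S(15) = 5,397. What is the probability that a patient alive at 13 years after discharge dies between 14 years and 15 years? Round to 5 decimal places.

This is the probability of reaching 14 but not 15, conditional on being alive at 13: (S(14) − S(15)) / S(13).
= (6,106 − 5,397) / 6,860 = 709 / 6,860 = 0.103353.

0.10335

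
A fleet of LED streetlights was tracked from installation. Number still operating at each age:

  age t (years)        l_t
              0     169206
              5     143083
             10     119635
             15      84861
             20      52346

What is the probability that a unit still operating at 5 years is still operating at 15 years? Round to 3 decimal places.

The conditional survival probability is l_15/l_5 = 84861/143083 = 0.593089.

0.593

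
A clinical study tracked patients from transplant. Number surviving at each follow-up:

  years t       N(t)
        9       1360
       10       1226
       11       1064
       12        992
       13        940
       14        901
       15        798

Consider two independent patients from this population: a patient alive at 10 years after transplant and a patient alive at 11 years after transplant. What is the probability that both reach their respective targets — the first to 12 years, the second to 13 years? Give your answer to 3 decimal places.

0.715

p₁ = N(12)/N(10) = 992/1226 = 0.809135; p₂ = N(13)/N(11) = 940/1064 = 0.883459.
P(both) = p₁ × p₂ = 0.809135 × 0.883459 = 0.714838.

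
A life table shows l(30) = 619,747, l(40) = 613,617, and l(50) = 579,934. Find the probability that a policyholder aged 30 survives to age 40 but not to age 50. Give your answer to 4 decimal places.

0.0543

This is the probability of reaching 40 but not 50, conditional on being alive at 30: (l(40) − l(50)) / l(30).
= (613,617 − 579,934) / 619,747 = 33,683 / 619,747 = 0.054350.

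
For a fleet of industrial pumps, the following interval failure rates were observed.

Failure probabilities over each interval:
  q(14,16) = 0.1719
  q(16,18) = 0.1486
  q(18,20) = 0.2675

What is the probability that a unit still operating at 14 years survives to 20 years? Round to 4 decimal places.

P(survive 14→20) = (1 − 0.1719) × (1 − 0.1486) × (1 − 0.2675).
= 0.8281 × 0.8514 × 0.7325 = 0.516445.

0.5164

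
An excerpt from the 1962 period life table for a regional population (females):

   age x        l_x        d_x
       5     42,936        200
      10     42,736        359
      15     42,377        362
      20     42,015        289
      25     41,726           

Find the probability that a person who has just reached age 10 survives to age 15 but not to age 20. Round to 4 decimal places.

We want 5|5q10 = (l_15 − l_20)/l_10.
This is the probability of reaching 15 but not 20, conditional on being alive at 10: (l_15 − l_20) / l_10.
= (42,377 − 42,015) / 42,736 = 362 / 42,736 = 0.008471.

0.0085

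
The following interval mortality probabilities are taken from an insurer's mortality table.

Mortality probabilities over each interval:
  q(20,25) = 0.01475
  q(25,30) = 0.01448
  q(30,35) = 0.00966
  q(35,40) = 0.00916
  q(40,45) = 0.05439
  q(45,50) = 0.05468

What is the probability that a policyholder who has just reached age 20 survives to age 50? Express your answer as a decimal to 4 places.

0.8517

P(survive 20→50) = (1 − 0.01475) × (1 − 0.01448) × (1 − 0.00966) × (1 − 0.00916) × (1 − 0.05439) × (1 − 0.05468).
= 0.98525 × 0.98552 × 0.99034 × 0.99084 × 0.94561 × 0.94532 = 0.851708.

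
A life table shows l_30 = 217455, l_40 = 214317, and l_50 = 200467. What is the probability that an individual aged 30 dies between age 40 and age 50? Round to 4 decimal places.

This is the probability of reaching 40 but not 50, conditional on being alive at 30: (l_40 − l_50) / l_30.
= (214317 − 200467) / 217455 = 13850 / 217455 = 0.063691.

0.0637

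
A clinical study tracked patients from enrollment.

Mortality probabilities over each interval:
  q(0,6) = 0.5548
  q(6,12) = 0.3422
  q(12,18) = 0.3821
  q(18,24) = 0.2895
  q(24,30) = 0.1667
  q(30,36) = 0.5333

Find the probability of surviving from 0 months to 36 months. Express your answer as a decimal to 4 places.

0.0500

P(survive 0→36) = (1 − 0.5548) × (1 − 0.3422) × (1 − 0.3821) × (1 − 0.2895) × (1 − 0.1667) × (1 − 0.5333).
= 0.4452 × 0.6578 × 0.6179 × 0.7105 × 0.8333 × 0.4667 = 0.050000.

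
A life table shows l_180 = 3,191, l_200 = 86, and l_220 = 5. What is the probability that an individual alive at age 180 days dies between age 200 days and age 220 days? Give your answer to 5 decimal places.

This is the probability of reaching 200 but not 220, conditional on being alive at 180: (l_200 − l_220) / l_180.
= (86 − 5) / 3,191 = 81 / 3,191 = 0.025384.

0.02538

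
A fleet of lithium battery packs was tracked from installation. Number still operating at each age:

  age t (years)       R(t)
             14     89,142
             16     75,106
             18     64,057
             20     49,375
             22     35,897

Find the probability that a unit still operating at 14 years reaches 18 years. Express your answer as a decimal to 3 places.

0.719

The conditional survival probability is R(18)/R(14) = 64,057/89,142 = 0.718595.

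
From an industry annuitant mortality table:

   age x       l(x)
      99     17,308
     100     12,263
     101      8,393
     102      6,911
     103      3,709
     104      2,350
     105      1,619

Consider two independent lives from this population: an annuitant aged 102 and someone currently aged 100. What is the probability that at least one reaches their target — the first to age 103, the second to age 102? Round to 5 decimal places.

p₁ = l(103)/l(102) = 3,709/6,911 = 0.536681; p₂ = l(102)/l(100) = 6,911/12,263 = 0.563565.
P(at least one) = 1 − (1−p₁)(1−p₂) = 1 − 0.463319 × 0.436435 = 0.797791.

0.79779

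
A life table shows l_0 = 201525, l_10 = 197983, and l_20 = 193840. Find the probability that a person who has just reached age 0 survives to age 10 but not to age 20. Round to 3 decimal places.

We want 10|10q0 = (l_10 − l_20)/l_0.
This is the probability of reaching 10 but not 20, conditional on being alive at 0: (l_10 − l_20) / l_0.
= (197983 − 193840) / 201525 = 4143 / 201525 = 0.020558.

0.021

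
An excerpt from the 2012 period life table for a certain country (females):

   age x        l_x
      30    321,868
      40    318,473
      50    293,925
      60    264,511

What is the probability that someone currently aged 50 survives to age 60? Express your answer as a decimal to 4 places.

0.8999

We want 10p50 = l_60/l_50.
The conditional survival probability is l_60/l_50 = 264,511/293,925 = 0.899927.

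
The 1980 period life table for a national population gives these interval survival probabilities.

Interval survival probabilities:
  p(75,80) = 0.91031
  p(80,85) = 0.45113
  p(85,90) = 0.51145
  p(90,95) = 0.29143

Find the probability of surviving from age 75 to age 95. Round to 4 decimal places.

Chaining the interval survival probabilities: 0.91031 × 0.45113 × 0.51145 × 0.29143.
= 0.061211.

0.0612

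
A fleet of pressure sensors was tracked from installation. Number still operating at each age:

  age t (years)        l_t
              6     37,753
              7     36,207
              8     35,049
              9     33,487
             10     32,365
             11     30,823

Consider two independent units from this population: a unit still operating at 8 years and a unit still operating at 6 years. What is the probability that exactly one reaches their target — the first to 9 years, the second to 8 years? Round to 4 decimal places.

0.1098

p₁ = l_9/l_8 = 33,487/35,049 = 0.955434; p₂ = l_8/l_6 = 35,049/37,753 = 0.928377.
P(exactly one) = p₁(1−p₂) + (1−p₁)p₂ = 0.068431 + 0.041374 = 0.109805.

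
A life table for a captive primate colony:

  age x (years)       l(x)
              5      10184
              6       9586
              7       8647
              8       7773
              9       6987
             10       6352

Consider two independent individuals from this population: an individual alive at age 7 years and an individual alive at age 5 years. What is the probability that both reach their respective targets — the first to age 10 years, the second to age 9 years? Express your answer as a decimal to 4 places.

p₁ = l(10)/l(7) = 6352/8647 = 0.734590; p₂ = l(9)/l(5) = 6987/10184 = 0.686076.
P(both) = p₁ × p₂ = 0.734590 × 0.686076 = 0.503985.

0.5040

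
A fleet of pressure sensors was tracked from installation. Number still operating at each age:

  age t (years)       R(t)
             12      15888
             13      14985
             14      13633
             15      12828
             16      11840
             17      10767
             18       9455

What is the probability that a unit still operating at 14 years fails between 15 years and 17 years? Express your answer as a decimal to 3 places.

0.151

This is the probability of reaching 15 but not 17, conditional on being operational at 14: (R(15) − R(17)) / R(14).
= (12828 − 10767) / 13633 = 2061 / 13633 = 0.151177.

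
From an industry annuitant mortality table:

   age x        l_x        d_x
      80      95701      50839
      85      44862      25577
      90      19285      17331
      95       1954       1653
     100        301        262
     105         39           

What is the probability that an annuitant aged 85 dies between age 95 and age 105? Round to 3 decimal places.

We want 10|10q85 = (l_95 − l_105)/l_85.
This is the probability of reaching 95 but not 105, conditional on being alive at 85: (l_95 − l_105) / l_85.
= (1954 − 39) / 44862 = 1915 / 44862 = 0.042686.

0.043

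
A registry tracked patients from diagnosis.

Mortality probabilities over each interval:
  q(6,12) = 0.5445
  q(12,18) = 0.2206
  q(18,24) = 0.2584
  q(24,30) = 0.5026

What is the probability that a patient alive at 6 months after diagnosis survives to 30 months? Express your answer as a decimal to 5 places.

P(survive 6→30) = (1 − 0.5445) × (1 − 0.2206) × (1 − 0.2584) × (1 − 0.5026).
= 0.4555 × 0.7794 × 0.7416 × 0.4974 = 0.130956.

0.13096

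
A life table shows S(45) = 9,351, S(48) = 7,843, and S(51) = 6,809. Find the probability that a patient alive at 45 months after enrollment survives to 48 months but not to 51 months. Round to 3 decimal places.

0.111

This is the probability of reaching 48 but not 51, conditional on being alive at 45: (S(48) − S(51)) / S(45).
= (7,843 − 6,809) / 9,351 = 1,034 / 9,351 = 0.110576.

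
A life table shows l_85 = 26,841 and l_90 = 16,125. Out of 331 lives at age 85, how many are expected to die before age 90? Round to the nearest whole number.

The relevant probability is 1 − 16,125/26,841 = 0.399240.
Expected number = 331 × 0.399240 = 132.

132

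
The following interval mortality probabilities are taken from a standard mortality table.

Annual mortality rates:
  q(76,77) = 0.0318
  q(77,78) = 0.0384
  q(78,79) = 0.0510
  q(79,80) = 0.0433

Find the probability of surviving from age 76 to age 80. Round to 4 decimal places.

The overall survival probability is (1 − 0.0318) × (1 − 0.0384) × (1 − 0.0510) × (1 − 0.0433).
= 0.9682 × 0.9616 × 0.9490 × 0.9567 = 0.845282.

0.8453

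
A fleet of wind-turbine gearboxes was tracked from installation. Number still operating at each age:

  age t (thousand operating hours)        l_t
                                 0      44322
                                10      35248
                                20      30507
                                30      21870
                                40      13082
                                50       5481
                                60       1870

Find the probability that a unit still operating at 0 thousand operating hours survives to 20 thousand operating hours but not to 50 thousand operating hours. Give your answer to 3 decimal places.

This is the probability of reaching 20 but not 50, conditional on being operational at 0: (l_20 − l_50) / l_0.
= (30507 − 5481) / 44322 = 25026 / 44322 = 0.564641.

0.565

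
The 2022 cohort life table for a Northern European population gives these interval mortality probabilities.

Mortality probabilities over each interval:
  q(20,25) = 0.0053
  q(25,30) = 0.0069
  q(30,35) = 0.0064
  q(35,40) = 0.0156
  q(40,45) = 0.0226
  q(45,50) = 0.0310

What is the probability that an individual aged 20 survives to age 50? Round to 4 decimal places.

P(survive 20→50) = (1 − 0.0053) × (1 − 0.0069) × (1 − 0.0064) × (1 − 0.0156) × (1 − 0.0226) × (1 − 0.0310).
= 0.9947 × 0.9931 × 0.9936 × 0.9844 × 0.9774 × 0.9690 = 0.915091.

0.9151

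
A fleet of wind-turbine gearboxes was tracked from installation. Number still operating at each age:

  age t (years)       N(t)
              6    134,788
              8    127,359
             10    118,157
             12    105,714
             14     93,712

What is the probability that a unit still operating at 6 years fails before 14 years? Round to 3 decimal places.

P(fail before 14 | operational at 6) = 1 − N(14)/N(6) = 1 − 93,712/134,788 = (41,076)/134,788 = 0.304745.

0.305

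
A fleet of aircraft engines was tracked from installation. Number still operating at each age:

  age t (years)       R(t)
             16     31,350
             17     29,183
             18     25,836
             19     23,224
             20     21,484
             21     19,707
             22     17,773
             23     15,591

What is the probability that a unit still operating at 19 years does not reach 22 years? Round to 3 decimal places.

P(fail before 22 | operational at 19) = 1 − R(22)/R(19) = 1 − 17,773/23,224 = (5,451)/23,224 = 0.234714.

0.235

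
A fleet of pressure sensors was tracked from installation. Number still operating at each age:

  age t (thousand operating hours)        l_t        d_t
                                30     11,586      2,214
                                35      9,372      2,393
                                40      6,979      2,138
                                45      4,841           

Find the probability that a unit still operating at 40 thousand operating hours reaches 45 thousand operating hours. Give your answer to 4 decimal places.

0.6937

The conditional survival probability is l_45/l_40 = 4,841/6,979 = 0.693652.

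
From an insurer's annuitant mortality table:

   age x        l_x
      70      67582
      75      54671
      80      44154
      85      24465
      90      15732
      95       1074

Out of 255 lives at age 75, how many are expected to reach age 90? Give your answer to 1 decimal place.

The relevant probability is 15732/54671 = 0.287758.
Expected number = 255 × 0.287758 = 73.4.

73.4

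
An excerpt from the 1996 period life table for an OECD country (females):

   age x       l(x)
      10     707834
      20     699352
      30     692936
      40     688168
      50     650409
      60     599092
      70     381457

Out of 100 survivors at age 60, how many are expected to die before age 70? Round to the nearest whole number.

The relevant probability is 1 − 381457/599092 = 0.363275.
Expected number = 100 × 0.363275 = 36.

36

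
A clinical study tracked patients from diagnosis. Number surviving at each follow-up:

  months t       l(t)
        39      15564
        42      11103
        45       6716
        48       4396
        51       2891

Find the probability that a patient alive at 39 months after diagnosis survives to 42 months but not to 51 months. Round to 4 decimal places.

This is the probability of reaching 42 but not 51, conditional on being alive at 39: (l(42) − l(51)) / l(39).
= (11103 − 2891) / 15564 = 8212 / 15564 = 0.527628.

0.5276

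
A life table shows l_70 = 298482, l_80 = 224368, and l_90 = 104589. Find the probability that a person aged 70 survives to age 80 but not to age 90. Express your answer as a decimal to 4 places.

0.4013

We want 10|10q70 = (l_80 − l_90)/l_70.
This is the probability of reaching 80 but not 90, conditional on being alive at 70: (l_80 − l_90) / l_70.
= (224368 − 104589) / 298482 = 119779 / 298482 = 0.401294.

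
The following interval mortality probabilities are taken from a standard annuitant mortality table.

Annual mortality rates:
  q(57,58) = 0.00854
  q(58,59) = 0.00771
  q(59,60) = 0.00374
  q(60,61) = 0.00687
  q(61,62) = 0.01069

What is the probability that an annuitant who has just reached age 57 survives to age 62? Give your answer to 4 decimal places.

0.9630

Chaining the interval survival probabilities: (1 − 0.00854) × (1 − 0.00771) × (1 − 0.00374) × (1 − 0.00687) × (1 − 0.01069).
= 0.99146 × 0.99229 × 0.99626 × 0.99313 × 0.98931 = 0.962997.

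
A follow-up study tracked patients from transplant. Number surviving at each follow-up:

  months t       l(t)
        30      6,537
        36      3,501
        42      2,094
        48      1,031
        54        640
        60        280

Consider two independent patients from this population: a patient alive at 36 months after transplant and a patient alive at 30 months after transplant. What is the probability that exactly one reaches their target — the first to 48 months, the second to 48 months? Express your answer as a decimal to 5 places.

0.35931

p₁ = l(48)/l(36) = 1,031/3,501 = 0.294487; p₂ = l(48)/l(30) = 1,031/6,537 = 0.157718.
P(exactly one) = p₁(1−p₂) + (1−p₁)p₂ = 0.248041 + 0.111272 = 0.359313.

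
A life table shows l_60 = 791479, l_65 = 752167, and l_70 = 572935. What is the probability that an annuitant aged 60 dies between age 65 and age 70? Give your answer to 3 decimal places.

0.226

We want 5|5q60 = (l_65 − l_70)/l_60.
This is the probability of reaching 65 but not 70, conditional on being alive at 60: (l_65 − l_70) / l_60.
= (752167 − 572935) / 791479 = 179232 / 791479 = 0.226452.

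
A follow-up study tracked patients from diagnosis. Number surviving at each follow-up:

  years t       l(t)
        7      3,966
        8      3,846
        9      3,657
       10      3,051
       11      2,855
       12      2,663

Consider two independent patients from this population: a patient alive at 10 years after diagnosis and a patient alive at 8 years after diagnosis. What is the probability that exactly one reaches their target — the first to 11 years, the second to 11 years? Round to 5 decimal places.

0.28881

p₁ = l(11)/l(10) = 2,855/3,051 = 0.935759; p₂ = l(11)/l(8) = 2,855/3,846 = 0.742330.
P(exactly one) = p₁(1−p₂) + (1−p₁)p₂ = 0.241117 + 0.047688 = 0.288805.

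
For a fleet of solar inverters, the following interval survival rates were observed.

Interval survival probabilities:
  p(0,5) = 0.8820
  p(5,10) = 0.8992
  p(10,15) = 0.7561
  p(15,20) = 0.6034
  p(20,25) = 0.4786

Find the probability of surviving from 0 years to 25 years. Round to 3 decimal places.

The overall survival probability is 0.8820 × 0.8992 × 0.7561 × 0.6034 × 0.4786.
= 0.173174.

0.173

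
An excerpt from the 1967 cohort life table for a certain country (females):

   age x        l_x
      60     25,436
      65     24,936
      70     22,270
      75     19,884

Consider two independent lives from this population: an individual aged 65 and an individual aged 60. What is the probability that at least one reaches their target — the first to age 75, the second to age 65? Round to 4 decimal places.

p₁ = l_75/l_65 = 19,884/24,936 = 0.797401; p₂ = l_65/l_60 = 24,936/25,436 = 0.980343.
P(at least one) = 1 − (1−p₁)(1−p₂) = 1 − 0.202599 × 0.019657 = 0.996018.

0.9960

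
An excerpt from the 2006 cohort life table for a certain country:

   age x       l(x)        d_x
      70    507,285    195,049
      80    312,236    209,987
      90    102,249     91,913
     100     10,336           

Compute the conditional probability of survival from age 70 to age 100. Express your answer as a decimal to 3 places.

The conditional survival probability is l(100)/l(70) = 10,336/507,285 = 0.020375.

0.020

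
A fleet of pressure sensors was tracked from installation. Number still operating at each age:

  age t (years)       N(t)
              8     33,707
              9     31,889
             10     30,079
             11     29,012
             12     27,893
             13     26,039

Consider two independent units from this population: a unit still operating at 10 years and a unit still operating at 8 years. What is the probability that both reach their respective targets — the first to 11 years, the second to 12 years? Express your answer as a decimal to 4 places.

p₁ = N(11)/N(10) = 29,012/30,079 = 0.964527; p₂ = N(12)/N(8) = 27,893/33,707 = 0.827514.
P(both) = p₁ × p₂ = 0.964527 × 0.827514 = 0.798160.

0.7982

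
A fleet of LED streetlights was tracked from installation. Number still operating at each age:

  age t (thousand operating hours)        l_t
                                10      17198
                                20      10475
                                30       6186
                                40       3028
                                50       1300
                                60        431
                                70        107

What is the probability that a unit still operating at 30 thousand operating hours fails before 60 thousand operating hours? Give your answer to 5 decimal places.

P(fail before 60 | operational at 30) = 1 − l_60/l_30 = 1 − 431/6186 = (5755)/6186 = 0.930327.

0.93033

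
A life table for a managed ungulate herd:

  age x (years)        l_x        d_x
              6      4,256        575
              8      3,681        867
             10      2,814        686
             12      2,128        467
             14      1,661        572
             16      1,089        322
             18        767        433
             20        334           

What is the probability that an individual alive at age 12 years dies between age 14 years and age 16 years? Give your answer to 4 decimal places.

This is the probability of reaching 14 but not 16, conditional on being alive at 12: (l_14 − l_16) / l_12.
= (1,661 − 1,089) / 2,128 = 572 / 2,128 = 0.268797.

0.2688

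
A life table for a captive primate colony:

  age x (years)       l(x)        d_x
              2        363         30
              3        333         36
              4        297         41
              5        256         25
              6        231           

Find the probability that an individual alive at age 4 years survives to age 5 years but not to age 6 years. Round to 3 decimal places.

0.084

This is the probability of reaching 5 but not 6, conditional on being alive at 4: (l(5) − l(6)) / l(4).
= (256 − 231) / 297 = 25 / 297 = 0.084175.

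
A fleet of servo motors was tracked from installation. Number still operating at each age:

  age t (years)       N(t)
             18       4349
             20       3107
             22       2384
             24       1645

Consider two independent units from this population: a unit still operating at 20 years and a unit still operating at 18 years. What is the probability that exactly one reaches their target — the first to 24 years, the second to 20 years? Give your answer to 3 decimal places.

p₁ = N(24)/N(20) = 1645/3107 = 0.529450; p₂ = N(20)/N(18) = 3107/4349 = 0.714417.
P(exactly one) = p₁(1−p₂) + (1−p₁)p₂ = 0.151202 + 0.336169 = 0.487371.

0.487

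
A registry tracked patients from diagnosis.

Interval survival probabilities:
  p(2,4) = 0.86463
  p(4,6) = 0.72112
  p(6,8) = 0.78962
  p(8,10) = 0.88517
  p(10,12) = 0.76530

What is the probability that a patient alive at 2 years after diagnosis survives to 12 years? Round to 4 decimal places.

P(survive 2→12) = 0.86463 × 0.72112 × 0.78962 × 0.88517 × 0.76530.
= 0.333514.

0.3335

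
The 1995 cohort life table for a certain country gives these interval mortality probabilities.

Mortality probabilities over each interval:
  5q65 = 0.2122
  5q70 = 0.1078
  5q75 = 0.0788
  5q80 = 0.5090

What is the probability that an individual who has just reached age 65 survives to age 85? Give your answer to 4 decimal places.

20p65 = (1 − 0.2122) × (1 − 0.1078) × (1 − 0.0788) × (1 − 0.5090).
= 0.7878 × 0.8922 × 0.9212 × 0.4910 = 0.317917.

0.3179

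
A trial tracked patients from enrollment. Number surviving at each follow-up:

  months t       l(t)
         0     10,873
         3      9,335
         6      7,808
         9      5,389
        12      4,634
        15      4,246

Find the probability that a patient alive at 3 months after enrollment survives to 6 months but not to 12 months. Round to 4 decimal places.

0.3400

This is the probability of reaching 6 but not 12, conditional on being alive at 3: (l(6) − l(12)) / l(3).
= (7,808 − 4,634) / 9,335 = 3,174 / 9,335 = 0.340011.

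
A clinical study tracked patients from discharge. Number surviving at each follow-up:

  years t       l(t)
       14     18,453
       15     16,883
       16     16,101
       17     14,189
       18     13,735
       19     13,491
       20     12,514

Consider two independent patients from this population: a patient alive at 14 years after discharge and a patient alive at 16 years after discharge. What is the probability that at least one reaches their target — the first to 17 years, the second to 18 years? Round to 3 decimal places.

0.966

p₁ = l(17)/l(14) = 14,189/18,453 = 0.768926; p₂ = l(18)/l(16) = 13,735/16,101 = 0.853053.
P(at least one) = 1 − (1−p₁)(1−p₂) = 1 − 0.231074 × 0.146947 = 0.966044.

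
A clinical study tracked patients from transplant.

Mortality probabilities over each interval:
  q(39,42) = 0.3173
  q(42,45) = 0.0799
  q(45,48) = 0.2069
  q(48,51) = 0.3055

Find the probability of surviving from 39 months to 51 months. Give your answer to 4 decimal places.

0.3460

Survival from 39 to 51 is the product of surviving each interval: (1 − 0.3173) × (1 − 0.0799) × (1 − 0.2069) × (1 − 0.3055).
= 0.6827 × 0.9201 × 0.7931 × 0.6945 = 0.345991.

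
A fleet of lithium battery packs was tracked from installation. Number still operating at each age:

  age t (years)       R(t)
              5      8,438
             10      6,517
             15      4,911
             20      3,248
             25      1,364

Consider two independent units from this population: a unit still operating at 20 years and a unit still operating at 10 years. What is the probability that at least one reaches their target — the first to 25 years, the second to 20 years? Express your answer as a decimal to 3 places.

p₁ = R(25)/R(20) = 1,364/3,248 = 0.419951; p₂ = R(20)/R(10) = 3,248/6,517 = 0.498389.
P(at least one) = 1 − (1−p₁)(1−p₂) = 1 − 0.580049 × 0.501611 = 0.709041.

0.709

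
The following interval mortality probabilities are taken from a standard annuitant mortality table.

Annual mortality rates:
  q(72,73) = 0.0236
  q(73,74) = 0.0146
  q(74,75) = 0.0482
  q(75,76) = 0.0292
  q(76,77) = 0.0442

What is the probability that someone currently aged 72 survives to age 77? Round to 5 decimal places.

0.84973

Survival from 72 to 77 is the product of surviving each interval: (1 − 0.0236) × (1 − 0.0146) × (1 − 0.0482) × (1 − 0.0292) × (1 − 0.0442).
= 0.9764 × 0.9854 × 0.9518 × 0.9708 × 0.9558 = 0.849734.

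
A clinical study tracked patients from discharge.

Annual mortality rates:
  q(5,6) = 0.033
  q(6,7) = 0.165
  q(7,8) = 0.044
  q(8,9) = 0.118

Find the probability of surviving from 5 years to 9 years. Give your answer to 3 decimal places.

Survival from 5 to 9 is the product of surviving each interval: (1 − 0.033) × (1 − 0.165) × (1 − 0.044) × (1 − 0.118).
= 0.967 × 0.835 × 0.956 × 0.882 = 0.680831.

0.681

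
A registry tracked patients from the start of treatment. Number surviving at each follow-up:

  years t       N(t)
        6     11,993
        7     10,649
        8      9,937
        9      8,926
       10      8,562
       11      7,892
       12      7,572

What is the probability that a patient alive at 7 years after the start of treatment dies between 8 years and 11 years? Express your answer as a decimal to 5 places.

0.19204

This is the probability of reaching 8 but not 11, conditional on being alive at 7: (N(8) − N(11)) / N(7).
= (9,937 − 7,892) / 10,649 = 2,045 / 10,649 = 0.192037.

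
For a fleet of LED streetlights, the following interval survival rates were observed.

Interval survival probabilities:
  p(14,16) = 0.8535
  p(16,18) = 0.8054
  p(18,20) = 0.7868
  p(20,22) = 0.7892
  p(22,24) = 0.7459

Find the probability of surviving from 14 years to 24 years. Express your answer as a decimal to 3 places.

0.318

Chaining the interval survival probabilities: 0.8535 × 0.8054 × 0.7868 × 0.7892 × 0.7459.
= 0.318381.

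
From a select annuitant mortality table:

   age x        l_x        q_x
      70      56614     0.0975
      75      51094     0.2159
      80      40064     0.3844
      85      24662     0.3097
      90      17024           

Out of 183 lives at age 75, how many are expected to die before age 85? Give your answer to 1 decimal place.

94.7

The relevant probability is 1 − 24662/51094 = 0.517321.
Expected number = 183 × 0.517321 = 94.7.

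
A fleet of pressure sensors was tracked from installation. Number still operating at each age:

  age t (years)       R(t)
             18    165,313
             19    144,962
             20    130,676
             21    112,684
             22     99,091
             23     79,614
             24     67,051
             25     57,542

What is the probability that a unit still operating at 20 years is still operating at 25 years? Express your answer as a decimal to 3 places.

The conditional survival probability is R(25)/R(20) = 57,542/130,676 = 0.440341.

0.440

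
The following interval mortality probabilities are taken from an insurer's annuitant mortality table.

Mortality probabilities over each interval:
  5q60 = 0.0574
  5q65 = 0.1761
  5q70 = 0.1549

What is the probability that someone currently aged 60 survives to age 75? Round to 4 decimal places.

Survival from 60 to 75 is the product of surviving each interval: (1 − 0.0574) × (1 − 0.1761) × (1 − 0.1549).
= 0.9426 × 0.8239 × 0.8451 = 0.656312.

0.6563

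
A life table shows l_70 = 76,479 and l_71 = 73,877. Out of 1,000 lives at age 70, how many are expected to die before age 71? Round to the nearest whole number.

34

The relevant probability is 1 − 73,877/76,479 = 0.034022.
Expected number = 1,000 × 0.034022 = 34.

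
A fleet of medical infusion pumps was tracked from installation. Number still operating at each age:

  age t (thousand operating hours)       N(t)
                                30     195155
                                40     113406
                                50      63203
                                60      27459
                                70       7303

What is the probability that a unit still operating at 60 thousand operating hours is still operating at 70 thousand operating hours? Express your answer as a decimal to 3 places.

0.266

The conditional survival probability is N(70)/N(60) = 7303/27459 = 0.265960.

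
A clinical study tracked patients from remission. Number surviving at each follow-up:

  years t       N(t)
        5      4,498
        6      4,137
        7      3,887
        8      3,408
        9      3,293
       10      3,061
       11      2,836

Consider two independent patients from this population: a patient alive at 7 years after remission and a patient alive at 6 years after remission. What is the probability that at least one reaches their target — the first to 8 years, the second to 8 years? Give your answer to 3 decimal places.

p₁ = N(8)/N(7) = 3,408/3,887 = 0.876769; p₂ = N(8)/N(6) = 3,408/4,137 = 0.823785.
P(at least one) = 1 − (1−p₁)(1−p₂) = 1 − 0.123231 × 0.176215 = 0.978285.

0.978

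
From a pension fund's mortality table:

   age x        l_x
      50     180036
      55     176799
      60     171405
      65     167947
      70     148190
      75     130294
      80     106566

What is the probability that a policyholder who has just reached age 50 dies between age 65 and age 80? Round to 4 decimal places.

0.3409

We want 15|15q50 = (l_65 − l_80)/l_50.
This is the probability of reaching 65 but not 80, conditional on being alive at 50: (l_65 − l_80) / l_50.
= (167947 − 106566) / 180036 = 61381 / 180036 = 0.340937.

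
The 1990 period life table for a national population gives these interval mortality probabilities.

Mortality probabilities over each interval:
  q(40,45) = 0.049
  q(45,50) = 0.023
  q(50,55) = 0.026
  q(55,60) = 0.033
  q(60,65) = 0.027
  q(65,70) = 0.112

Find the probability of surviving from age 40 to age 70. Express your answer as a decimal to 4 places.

Survival from 40 to 70 is the product of surviving each interval: (1 − 0.049) × (1 − 0.023) × (1 − 0.026) × (1 − 0.033) × (1 − 0.027) × (1 − 0.112).
= 0.951 × 0.977 × 0.974 × 0.967 × 0.973 × 0.888 = 0.756112.

0.7561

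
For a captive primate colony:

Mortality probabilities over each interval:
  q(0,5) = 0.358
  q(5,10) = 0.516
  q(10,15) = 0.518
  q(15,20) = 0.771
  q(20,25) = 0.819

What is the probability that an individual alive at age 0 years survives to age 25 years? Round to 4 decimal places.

Survival from 0 to 25 is the product of surviving each interval: (1 − 0.358) × (1 − 0.516) × (1 − 0.518) × (1 − 0.771) × (1 − 0.819).
= 0.642 × 0.484 × 0.482 × 0.229 × 0.181 = 0.006208.

0.0062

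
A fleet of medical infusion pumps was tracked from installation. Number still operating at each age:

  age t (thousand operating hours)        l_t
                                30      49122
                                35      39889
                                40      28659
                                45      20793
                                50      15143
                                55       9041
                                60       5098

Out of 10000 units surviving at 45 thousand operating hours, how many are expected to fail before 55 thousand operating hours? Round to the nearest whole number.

5652

The relevant probability is 1 − 9041/20793 = 0.565190.
Expected number = 10000 × 0.565190 = 5652.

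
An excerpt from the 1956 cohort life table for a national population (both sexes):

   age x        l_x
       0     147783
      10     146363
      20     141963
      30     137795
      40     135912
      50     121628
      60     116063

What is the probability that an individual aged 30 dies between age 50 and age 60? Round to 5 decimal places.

We want 20|10q30 = (l_50 − l_60)/l_30.
This is the probability of reaching 50 but not 60, conditional on being alive at 30: (l_50 − l_60) / l_30.
= (121628 − 116063) / 137795 = 5565 / 137795 = 0.040386.

0.04039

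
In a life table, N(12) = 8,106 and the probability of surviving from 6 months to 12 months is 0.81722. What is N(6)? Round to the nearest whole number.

9919

N(6) = N(12) / p = 8,106 / 0.81722 = 9919.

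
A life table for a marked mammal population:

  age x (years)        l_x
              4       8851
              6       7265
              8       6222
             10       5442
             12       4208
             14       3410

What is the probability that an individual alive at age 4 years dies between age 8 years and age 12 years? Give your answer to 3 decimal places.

This is the probability of reaching 8 but not 12, conditional on being alive at 4: (l_8 − l_12) / l_4.
= (6222 − 4208) / 8851 = 2014 / 8851 = 0.227545.

0.228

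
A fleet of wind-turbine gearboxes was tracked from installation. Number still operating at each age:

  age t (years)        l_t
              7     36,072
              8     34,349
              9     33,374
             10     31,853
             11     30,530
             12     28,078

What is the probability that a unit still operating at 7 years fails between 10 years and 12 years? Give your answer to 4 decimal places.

This is the probability of reaching 10 but not 12, conditional on being operational at 7: (l_10 − l_12) / l_7.
= (31,853 − 28,078) / 36,072 = 3,775 / 36,072 = 0.104652.

0.1047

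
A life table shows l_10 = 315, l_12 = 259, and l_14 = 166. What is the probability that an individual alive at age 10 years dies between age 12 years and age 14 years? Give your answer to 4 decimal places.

This is the probability of reaching 12 but not 14, conditional on being alive at 10: (l_12 − l_14) / l_10.
= (259 − 166) / 315 = 93 / 315 = 0.295238.

0.2952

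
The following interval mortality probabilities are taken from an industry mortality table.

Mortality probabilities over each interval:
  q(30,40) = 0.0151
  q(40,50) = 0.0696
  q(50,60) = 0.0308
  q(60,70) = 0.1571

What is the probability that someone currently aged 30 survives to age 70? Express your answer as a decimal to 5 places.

The overall survival probability is (1 − 0.0151) × (1 − 0.0696) × (1 − 0.0308) × (1 − 0.1571).
= 0.9849 × 0.9304 × 0.9692 × 0.8429 = 0.748603.

0.74860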